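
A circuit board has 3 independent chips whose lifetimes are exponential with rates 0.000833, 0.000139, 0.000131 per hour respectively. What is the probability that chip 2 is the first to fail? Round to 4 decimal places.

0.1260

The time to first failure is exponential with rate Σλ = 0.000833 + 0.000139 + 0.000131 = 0.001103.
P(chip 2 first) = λ_2/Σλ = 0.000139/0.001103 ≈ 0.1260.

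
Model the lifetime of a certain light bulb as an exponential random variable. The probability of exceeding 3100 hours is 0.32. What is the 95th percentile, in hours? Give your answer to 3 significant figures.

e^(−λ·3100) = 0.32 ⇒ λ = −ln(0.32)/3100 = 0.000367559.
95th percentile: 1 − e^(−λt) = 0.95, t = −ln(0.05)/λ = 8150.33 hours.

8150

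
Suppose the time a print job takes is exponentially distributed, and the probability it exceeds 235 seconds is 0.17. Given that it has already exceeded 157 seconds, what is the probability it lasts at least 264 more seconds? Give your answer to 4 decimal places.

0.1366

From e^(−λ·235) = 0.17, λ = −ln(0.17)/235 = 0.00754024.
Memoryless: P(X > 157+264 | X > 157) = P(X > 264) = e^(−0.00754024·264) ≈ 0.1366.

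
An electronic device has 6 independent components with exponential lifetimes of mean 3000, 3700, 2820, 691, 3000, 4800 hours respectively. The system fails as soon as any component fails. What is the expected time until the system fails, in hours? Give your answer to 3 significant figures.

339

The first failure time is exponential with rate Σλ_i = 1/3000 + 1/3700 + 1/2820 + 1/691 + 1/3000 + 1/4800 = 0.00294706 per hour.
E[min] = 1/Σλ = 1/0.00294706 = 339.321 hours.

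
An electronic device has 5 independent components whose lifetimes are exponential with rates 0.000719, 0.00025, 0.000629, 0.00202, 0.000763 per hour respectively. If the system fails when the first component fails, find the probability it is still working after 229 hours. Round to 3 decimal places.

The time to first failure is exponential with rate Σλ = 0.000719 + 0.00025 + 0.000629 + 0.00202 + 0.000763 = 0.004381.
P(min > 229) = e^(−0.004381·229) = e^(−1.0032) ≈ 0.367.

0.367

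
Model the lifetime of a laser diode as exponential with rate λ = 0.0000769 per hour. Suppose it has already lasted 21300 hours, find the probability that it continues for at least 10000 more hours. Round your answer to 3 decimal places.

0.463

P(X > s+t | X > s) = e^(−λ(s+t))/e^(−λs) = e^(−λt), independent of s = 21300.
P(X > 10000) = e^(−0.769) ≈ 0.463.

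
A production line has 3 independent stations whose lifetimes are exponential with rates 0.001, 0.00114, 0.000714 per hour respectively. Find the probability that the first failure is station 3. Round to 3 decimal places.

0.250

The time to first failure is exponential with rate Σλ = 0.001 + 0.00114 + 0.000714 = 0.002854.
P(station 3 first) = λ_3/Σλ = 0.000714/0.002854 ≈ 0.250.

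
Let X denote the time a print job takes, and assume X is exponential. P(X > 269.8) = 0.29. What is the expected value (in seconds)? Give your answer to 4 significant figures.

218.0

e^(−λ·269.8) = 0.29 ⇒ λ = −ln(0.29)/269.8 = 0.00458812.
Mean = 1/λ = 217.954 seconds.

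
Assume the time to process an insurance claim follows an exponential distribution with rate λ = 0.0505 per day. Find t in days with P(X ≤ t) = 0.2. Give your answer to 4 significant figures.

4.419

Set 1 − e^(−λt) = 0.2, so t = −ln(0.8)/λ = 0.22314/0.0505 ≈ 4.41868 days.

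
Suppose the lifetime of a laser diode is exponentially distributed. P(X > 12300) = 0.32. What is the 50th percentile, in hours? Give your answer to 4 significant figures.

e^(−λ·12300) = 0.32 ⇒ λ = −ln(0.32)/12300 = 0.0000926369.
50th percentile: 1 − e^(−λt) = 0.5, t = −ln(0.5)/λ = 7482.41 hours.

7482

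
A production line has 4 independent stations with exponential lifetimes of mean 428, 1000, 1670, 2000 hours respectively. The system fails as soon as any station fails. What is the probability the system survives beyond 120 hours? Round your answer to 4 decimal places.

0.5873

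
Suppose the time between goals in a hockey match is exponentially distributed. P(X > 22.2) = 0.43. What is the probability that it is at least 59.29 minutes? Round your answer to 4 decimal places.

0.1050

e^(−λ·22.2) = 0.43 ⇒ λ = −ln(0.43)/22.2 = 0.0380167.
P(X > 59.29) = e^(−0.0380167·59.29) = e^(−2.254) ≈ 0.1050.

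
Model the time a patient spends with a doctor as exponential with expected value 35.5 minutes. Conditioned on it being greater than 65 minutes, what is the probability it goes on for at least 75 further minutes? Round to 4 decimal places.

0.1209

The rate is λ = 1/35.5 = 0.028169 per minute.
The exponential is memoryless, so the remaining time is again Exp(λ): the condition X > 65 is irrelevant.
P(X > 75) = e^(−2.1127) ≈ 0.1209.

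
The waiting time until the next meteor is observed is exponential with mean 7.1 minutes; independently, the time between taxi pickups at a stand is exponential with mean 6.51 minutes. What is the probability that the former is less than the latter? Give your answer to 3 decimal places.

0.478

λ_1 = 1/7.1 = 0.140845, λ_2 = 1/6.51 = 0.15361.
For independent exponentials, P(the former < the latter) = λ_1/(λ_1+λ_2) = 0.140845/0.294455 ≈ 0.478.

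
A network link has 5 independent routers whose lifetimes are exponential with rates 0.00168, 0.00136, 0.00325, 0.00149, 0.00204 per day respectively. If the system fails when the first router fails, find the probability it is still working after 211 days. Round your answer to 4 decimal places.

The time to first failure is exponential with rate Σλ = 0.00168 + 0.00136 + 0.00325 + 0.00149 + 0.00204 = 0.00982.
P(min > 211) = e^(−0.00982·211) = e^(−2.072) ≈ 0.1259.

0.1259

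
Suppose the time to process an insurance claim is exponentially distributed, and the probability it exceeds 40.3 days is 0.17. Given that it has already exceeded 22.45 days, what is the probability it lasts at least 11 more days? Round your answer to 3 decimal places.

From e^(−λ·40.3) = 0.17, λ = −ln(0.17)/40.3 = 0.0439692.
Memoryless: P(X > 22.45+11 | X > 22.45) = P(X > 11) = e^(−0.0439692·11) ≈ 0.617.

0.617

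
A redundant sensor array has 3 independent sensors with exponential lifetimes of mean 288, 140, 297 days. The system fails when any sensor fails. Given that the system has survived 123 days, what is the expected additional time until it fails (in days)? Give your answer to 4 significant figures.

First-failure rate Σλ = 1/288 + 1/140 + 1/297 = 0.0139821.
By memorylessness the expected residual is 1/Σλ = 71.5201 days, regardless of the 123 already elapsed.

71.52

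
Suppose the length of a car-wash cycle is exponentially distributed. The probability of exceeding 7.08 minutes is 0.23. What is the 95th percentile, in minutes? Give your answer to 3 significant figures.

14.4

e^(−λ·7.08) = 0.23 ⇒ λ = −ln(0.23)/7.08 = 0.207581.
95th percentile: 1 − e^(−λt) = 0.95, t = −ln(0.05)/λ = 14.4316 minutes.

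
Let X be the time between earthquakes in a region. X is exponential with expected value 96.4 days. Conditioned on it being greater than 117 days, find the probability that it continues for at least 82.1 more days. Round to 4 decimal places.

0.4267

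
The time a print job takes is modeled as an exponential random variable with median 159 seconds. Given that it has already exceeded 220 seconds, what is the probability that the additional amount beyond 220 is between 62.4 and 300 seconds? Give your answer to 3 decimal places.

For an exponential, median = ln(2)/λ, so λ = ln 2 / 159 = 0.00435942 per second.
Memoryless: the residual past 220 is again Exp(λ).
P(62.4 < residual < 300) = e^(−λ·62.4) − e^(−λ·300) = 0.76183 − 0.27041 ≈ 0.491.

0.491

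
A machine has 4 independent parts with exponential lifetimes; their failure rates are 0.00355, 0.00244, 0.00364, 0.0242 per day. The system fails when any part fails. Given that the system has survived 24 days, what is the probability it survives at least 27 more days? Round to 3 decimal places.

Time to first failure ~ Exp(Σλ) with Σλ = 0.03383.
By memorylessness, P(T > 24+27 | T > 24) = P(T > 27) = e^(−0.03383·27) ≈ 0.401.

0.401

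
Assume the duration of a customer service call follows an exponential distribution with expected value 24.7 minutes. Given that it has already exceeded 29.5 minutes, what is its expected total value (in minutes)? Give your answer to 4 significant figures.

The rate is λ = 1/24.7 = 0.0404858 per minute.
By memorylessness, E[X | X > 29.5] = 29.5 + 1/λ = 29.5 + 24.7 = 54.2 minutes.

54.20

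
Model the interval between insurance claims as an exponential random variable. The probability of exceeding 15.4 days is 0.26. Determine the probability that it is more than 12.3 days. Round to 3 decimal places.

e^(−λ·15.4) = 0.26 ⇒ λ = −ln(0.26)/15.4 = 0.0874723.
P(X > 12.3) = e^(−0.0874723·12.3) = e^(−1.0759) ≈ 0.341.

0.341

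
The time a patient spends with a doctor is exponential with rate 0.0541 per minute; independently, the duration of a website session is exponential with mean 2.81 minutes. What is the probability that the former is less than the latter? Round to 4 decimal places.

λ_1 = 0.0541, λ_2 = 1/2.81 = 0.355872.
For independent exponentials, P(the former < the latter) = λ_1/(λ_1+λ_2) = 0.0541/0.409972 ≈ 0.1320.

0.1320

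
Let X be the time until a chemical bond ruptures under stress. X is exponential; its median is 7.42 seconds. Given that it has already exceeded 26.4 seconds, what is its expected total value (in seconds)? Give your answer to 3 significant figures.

37.1

For an exponential, median = ln(2)/λ, so λ = ln 2 / 7.42 = 0.0934161 per second.
By memorylessness, E[X | X > 26.4] = 26.4 + 1/λ = 26.4 + 10.7048 = 37.1048 seconds.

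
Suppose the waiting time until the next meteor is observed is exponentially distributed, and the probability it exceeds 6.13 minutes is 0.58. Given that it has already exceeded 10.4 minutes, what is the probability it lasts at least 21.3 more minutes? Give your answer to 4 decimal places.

0.1507

From e^(−λ·6.13) = 0.58, λ = −ln(0.58)/6.13 = 0.0888625.
Memoryless: P(X > 10.4+21.3 | X > 10.4) = P(X > 21.3) = e^(−0.0888625·21.3) ≈ 0.1507.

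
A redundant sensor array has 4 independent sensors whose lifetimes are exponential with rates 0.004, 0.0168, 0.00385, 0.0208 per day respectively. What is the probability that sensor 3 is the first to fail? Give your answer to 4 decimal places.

The time to first failure is exponential with rate Σλ = 0.004 + 0.0168 + 0.00385 + 0.0208 = 0.04545.
P(sensor 3 first) = λ_3/Σλ = 0.00385/0.04545 ≈ 0.0847.

0.0847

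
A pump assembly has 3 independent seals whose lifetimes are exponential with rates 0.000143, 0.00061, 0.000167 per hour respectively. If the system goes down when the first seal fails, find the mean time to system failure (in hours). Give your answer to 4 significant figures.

1087

The time to first failure is exponential with rate Σλ = 0.000143 + 0.00061 + 0.000167 = 0.00092.
E[min] = 1/Σλ = 1/0.00092 = 1086.96 hours.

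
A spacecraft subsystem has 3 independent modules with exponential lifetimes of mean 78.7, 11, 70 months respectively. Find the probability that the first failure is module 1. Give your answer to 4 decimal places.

Rates: λ_i = 1/mean_i → 0.0127065, 0.0909091, 0.0142857; Σλ = 0.117901.
P(module 1 first) = λ_1/Σλ = 0.0127065/0.117901 ≈ 0.1078.

0.1078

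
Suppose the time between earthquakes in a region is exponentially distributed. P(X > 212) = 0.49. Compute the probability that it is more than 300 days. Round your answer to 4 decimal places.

0.3644

e^(−λ·212) = 0.49 ⇒ λ = −ln(0.49)/212 = 0.00336486.
P(X > 300) = e^(−0.00336486·300) = e^(−1.0095) ≈ 0.3644.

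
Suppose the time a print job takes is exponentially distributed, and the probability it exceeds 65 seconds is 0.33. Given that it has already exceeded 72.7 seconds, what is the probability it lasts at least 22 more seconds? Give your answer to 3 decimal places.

0.687

From e^(−λ·65) = 0.33, λ = −ln(0.33)/65 = 0.0170563.
Memoryless: P(X > 72.7+22 | X > 72.7) = P(X > 22) = e^(−0.0170563·22) ≈ 0.687.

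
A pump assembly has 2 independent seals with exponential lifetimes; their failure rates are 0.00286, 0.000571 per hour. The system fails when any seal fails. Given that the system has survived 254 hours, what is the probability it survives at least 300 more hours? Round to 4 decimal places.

0.3573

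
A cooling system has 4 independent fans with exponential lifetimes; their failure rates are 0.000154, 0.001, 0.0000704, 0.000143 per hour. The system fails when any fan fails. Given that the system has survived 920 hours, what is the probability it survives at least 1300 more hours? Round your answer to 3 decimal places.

0.169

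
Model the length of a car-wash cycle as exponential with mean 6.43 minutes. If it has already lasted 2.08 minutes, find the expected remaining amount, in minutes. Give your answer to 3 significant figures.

The rate is λ = 1/6.43 = 0.155521 per minute.
By memorylessness, the remaining amount past any threshold is again Exp(λ) with mean 1/λ = 6.43 minutes.

6.43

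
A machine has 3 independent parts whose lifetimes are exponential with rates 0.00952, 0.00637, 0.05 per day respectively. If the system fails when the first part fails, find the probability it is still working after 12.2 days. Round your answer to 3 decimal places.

The time to first failure is exponential with rate Σλ = 0.00952 + 0.00637 + 0.05 = 0.06589.
P(min > 12.2) = e^(−0.06589·12.2) = e^(−0.80386) ≈ 0.448.

0.448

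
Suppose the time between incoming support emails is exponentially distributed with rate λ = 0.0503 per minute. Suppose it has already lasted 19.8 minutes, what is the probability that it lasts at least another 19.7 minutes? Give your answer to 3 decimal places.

0.371

The exponential is memoryless, so the remaining time is again Exp(λ): the condition X > 19.8 is irrelevant.
P(X > 19.7) = e^(−0.99091) ≈ 0.371.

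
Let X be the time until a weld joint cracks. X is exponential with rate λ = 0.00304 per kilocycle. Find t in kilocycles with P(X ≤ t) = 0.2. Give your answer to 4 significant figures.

Set 1 − e^(−λt) = 0.2, so t = −ln(0.8)/λ = 0.22314/0.00304 ≈ 73.4025 kilocycles.

73.40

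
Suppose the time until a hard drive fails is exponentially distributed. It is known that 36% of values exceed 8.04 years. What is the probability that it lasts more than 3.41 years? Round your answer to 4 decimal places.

0.6484

e^(−λ·8.04) = 0.36 ⇒ λ = −ln(0.36)/8.04 = 0.127071.
P(X > 3.41) = e^(−0.127071·3.41) = e^(−0.43331) ≈ 0.6484.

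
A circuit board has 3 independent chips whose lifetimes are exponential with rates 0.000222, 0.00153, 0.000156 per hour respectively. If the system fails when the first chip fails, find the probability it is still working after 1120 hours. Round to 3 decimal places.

The time to first failure is exponential with rate Σλ = 0.000222 + 0.00153 + 0.000156 = 0.001908.
P(min > 1120) = e^(−0.001908·1120) = e^(−2.137) ≈ 0.118.

0.118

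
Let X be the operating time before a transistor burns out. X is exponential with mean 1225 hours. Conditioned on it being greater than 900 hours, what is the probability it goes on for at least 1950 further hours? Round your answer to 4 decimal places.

The rate is λ = 1/1225 = 0.000816327 per hour.
P(X > s+t | X > s) = e^(−λ(s+t))/e^(−λs) = e^(−λt), independent of s = 900.
P(X > 1950) = e^(−1.5918) ≈ 0.2036.

0.2036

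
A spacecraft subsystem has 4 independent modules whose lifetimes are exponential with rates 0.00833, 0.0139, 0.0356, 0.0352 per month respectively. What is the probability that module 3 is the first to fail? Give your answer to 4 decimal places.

0.3827

The time to first failure is exponential with rate Σλ = 0.00833 + 0.0139 + 0.0356 + 0.0352 = 0.09303.
P(module 3 first) = λ_3/Σλ = 0.0356/0.09303 ≈ 0.3827.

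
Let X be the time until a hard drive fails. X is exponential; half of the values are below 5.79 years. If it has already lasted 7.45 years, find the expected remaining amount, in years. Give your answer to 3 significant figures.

For an exponential, median = ln(2)/λ, so λ = ln 2 / 5.79 = 0.119715 per year.
By memorylessness, the remaining amount past any threshold is again Exp(λ) with mean 1/λ = 8.3532 years.

8.35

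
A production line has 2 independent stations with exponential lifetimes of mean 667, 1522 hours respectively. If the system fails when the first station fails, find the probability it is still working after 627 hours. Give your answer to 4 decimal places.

The first failure time is exponential with rate Σλ_i = 1/667 + 1/1522 = 0.00215628 per hour.
P(min > 627) = e^(−0.00215628·627) = e^(−1.352) ≈ 0.2587.

0.2587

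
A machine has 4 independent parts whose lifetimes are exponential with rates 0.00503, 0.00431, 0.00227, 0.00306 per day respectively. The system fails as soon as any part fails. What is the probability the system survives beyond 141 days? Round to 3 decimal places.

0.126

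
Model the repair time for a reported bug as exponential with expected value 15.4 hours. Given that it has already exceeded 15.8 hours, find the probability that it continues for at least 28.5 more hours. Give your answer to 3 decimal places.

0.157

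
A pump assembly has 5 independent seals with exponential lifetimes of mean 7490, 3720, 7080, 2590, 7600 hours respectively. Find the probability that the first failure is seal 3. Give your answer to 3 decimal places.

Rates: λ_i = 1/mean_i → 0.000133511, 0.000268817, 0.000141243, 0.0003861, 0.000131579; Σλ = 0.00106125.
P(seal 3 first) = λ_3/Σλ = 0.000141243/0.00106125 ≈ 0.133.

0.133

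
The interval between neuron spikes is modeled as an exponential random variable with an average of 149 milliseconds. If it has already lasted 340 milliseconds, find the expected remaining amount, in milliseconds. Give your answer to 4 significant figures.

149.0

The rate is λ = 1/149 = 0.00671141 per millisecond.
By memorylessness, the remaining amount past any threshold is again Exp(λ) with mean 1/λ = 149 milliseconds.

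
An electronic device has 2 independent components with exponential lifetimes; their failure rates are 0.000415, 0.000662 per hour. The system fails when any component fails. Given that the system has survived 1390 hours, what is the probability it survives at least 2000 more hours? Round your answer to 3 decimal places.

0.116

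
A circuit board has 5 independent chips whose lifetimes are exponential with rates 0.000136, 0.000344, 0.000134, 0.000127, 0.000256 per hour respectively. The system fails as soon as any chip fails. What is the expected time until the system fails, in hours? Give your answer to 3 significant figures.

1000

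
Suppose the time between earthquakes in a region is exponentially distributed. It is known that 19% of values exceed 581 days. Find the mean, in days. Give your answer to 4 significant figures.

349.8

e^(−λ·581) = 0.19 ⇒ λ = −ln(0.19)/581 = 0.0028584.
Mean = 1/λ = 349.846 days.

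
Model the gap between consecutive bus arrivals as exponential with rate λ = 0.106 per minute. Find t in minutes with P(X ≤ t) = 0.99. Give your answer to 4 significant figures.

Set 1 − e^(−λt) = 0.99, so t = −ln(0.01)/λ = 4.6052/0.106 ≈ 43.445 minutes.

43.45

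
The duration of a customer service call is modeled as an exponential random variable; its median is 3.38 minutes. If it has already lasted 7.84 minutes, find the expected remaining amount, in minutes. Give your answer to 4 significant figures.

For an exponential, median = ln(2)/λ, so λ = ln 2 / 3.38 = 0.205073 per minute.
By memorylessness, the remaining amount past any threshold is again Exp(λ) with mean 1/λ = 4.87631 minutes.

4.876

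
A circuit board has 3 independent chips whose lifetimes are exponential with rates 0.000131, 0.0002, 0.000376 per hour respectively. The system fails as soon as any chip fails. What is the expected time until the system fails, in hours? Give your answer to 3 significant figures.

1410

The time to first failure is exponential with rate Σλ = 0.000131 + 0.0002 + 0.000376 = 0.000707.
E[min] = 1/Σλ = 1/0.000707 = 1414.43 hours.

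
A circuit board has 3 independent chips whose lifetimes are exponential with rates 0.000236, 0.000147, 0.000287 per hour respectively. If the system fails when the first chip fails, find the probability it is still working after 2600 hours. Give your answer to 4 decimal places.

The time to first failure is exponential with rate Σλ = 0.000236 + 0.000147 + 0.000287 = 0.00067.
P(min > 2600) = e^(−0.00067·2600) = e^(−1.742) ≈ 0.1752.

0.1752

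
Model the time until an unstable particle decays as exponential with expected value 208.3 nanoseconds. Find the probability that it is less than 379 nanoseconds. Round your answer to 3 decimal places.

The rate is λ = 1/208.3 = 0.00480077 per nanosecond.
P(X ≤ 379) = 1 − e^(−λ·379) = 1 − e^(−1.8195) ≈ 0.838.

0.838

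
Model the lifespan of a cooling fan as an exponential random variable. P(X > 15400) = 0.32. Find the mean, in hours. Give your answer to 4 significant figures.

13520

e^(−λ·15400) = 0.32 ⇒ λ = −ln(0.32)/15400 = 0.0000739892.
Mean = 1/λ = 13515.5 hours.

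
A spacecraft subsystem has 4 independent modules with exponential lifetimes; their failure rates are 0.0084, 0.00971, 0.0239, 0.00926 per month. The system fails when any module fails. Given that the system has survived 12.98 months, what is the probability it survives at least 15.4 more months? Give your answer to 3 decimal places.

0.454

Time to first failure ~ Exp(Σλ) with Σλ = 0.05127.
By memorylessness, P(T > 12.98+15.4 | T > 12.98) = P(T > 15.4) = e^(−0.05127·15.4) ≈ 0.454.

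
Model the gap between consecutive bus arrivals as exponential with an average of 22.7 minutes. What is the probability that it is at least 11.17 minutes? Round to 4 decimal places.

0.6114

The rate is λ = 1/22.7 = 0.0440529 per minute.
P(X > 11.17) = e^(−λ·11.17) = e^(−0.49207) ≈ 0.6114.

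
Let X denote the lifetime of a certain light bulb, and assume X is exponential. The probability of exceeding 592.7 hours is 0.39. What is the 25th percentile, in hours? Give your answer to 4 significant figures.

181.1

e^(−λ·592.7) = 0.39 ⇒ λ = −ln(0.39)/592.7 = 0.00158868.
25th percentile: 1 − e^(−λt) = 0.25, t = −ln(0.75)/λ = 181.083 hours.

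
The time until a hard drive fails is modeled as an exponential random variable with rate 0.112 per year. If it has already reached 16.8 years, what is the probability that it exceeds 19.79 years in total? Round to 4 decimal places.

By the memoryless property, P(X > 16.8+2.99 | X > 16.8) = P(X > 2.99).
P(X > 2.99) = e^(−0.33488) ≈ 0.7154.

0.7154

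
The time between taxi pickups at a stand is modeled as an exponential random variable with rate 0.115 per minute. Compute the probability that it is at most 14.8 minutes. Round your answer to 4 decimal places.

0.8177

P(X ≤ 14.8) = 1 − e^(−λ·14.8) = 1 − e^(−1.702) ≈ 0.8177.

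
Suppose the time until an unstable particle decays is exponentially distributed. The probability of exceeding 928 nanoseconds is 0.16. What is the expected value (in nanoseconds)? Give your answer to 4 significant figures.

506.4

e^(−λ·928) = 0.16 ⇒ λ = −ln(0.16)/928 = 0.00197476.
Mean = 1/λ = 506.389 nanoseconds.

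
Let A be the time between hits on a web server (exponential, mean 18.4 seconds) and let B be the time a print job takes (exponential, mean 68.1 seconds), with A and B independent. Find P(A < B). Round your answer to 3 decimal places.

0.787

λ_1 = 1/18.4 = 0.0543478, λ_2 = 1/68.1 = 0.0146843.
For independent exponentials, P(A < B) = λ_1/(λ_1+λ_2) = 0.0543478/0.0690321 ≈ 0.787.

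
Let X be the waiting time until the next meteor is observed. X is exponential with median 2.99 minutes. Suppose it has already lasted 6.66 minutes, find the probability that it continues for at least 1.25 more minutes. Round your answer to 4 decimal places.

For an exponential, median = ln(2)/λ, so λ = ln 2 / 2.99 = 0.231822 per minute.
The exponential is memoryless, so the remaining time is again Exp(λ): the condition X > 6.66 is irrelevant.
P(X > 1.25) = e^(−0.28978) ≈ 0.7484.

0.7484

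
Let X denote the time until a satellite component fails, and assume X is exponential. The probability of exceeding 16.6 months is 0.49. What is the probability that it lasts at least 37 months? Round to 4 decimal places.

0.2039

e^(−λ·16.6) = 0.49 ⇒ λ = −ln(0.49)/16.6 = 0.0429729.
P(X > 37) = e^(−0.0429729·37) = e^(−1.59) ≈ 0.2039.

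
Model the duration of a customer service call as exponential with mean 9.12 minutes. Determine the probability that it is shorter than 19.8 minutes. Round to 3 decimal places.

0.886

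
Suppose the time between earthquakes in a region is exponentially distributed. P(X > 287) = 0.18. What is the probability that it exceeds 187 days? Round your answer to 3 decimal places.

0.327

e^(−λ·287) = 0.18 ⇒ λ = −ln(0.18)/287 = 0.00597491.
P(X > 187) = e^(−0.00597491·187) = e^(−1.1173) ≈ 0.327.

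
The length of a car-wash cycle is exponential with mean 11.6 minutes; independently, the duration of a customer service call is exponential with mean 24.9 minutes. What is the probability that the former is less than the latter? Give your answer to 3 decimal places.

0.682

λ_1 = 1/11.6 = 0.0862069, λ_2 = 1/24.9 = 0.0401606.
For independent exponentials, P(the former < the latter) = λ_1/(λ_1+λ_2) = 0.0862069/0.126368 ≈ 0.682.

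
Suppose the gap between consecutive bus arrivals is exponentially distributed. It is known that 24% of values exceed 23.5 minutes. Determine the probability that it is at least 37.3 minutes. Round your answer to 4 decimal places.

e^(−λ·23.5) = 0.24 ⇒ λ = −ln(0.24)/23.5 = 0.0607284.
P(X > 37.3) = e^(−0.0607284·37.3) = e^(−2.2652) ≈ 0.1038.

0.1038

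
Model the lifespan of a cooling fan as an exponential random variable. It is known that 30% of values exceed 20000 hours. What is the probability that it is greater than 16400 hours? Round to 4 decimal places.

0.3726

e^(−λ·20000) = 0.30 ⇒ λ = −ln(0.30)/20000 = 0.0000601986.
P(X > 16400) = e^(−0.0000601986·16400) = e^(−0.98726) ≈ 0.3726.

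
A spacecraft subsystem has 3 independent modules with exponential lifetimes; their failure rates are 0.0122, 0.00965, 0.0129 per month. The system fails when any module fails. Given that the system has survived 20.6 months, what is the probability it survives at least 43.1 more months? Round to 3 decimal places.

0.224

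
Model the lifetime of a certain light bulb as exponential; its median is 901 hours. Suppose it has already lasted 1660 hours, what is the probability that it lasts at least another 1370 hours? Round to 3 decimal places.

0.349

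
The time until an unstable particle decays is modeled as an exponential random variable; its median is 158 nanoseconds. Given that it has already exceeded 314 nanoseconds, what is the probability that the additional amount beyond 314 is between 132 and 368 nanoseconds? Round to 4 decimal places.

For an exponential, median = ln(2)/λ, so λ = ln 2 / 158 = 0.00438701 per nanosecond.
Memoryless: the residual past 314 is again Exp(λ).
P(132 < residual < 368) = e^(−λ·132) − e^(−λ·368) = 0.56041 − 0.19901 ≈ 0.3614.

0.3614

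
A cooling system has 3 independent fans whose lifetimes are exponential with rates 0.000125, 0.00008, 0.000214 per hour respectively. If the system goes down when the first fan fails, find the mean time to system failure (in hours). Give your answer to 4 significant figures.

The time to first failure is exponential with rate Σλ = 0.000125 + 0.00008 + 0.000214 = 0.000419.
E[min] = 1/Σλ = 1/0.000419 = 2386.63 hours.

2387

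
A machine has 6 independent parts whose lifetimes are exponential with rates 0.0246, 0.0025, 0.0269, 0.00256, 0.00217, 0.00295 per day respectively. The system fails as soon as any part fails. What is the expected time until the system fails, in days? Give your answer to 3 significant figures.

16.2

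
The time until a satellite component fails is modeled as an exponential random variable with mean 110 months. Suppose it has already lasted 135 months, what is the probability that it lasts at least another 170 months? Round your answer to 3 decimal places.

0.213

The rate is λ = 1/110 = 0.00909091 per month.
P(X > s+t | X > s) = e^(−λ(s+t))/e^(−λs) = e^(−λt), independent of s = 135.
P(X > 170) = e^(−1.5455) ≈ 0.213.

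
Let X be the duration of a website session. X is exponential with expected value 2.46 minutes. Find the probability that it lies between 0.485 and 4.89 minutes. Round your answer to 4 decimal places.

0.6841

The rate is λ = 1/2.46 = 0.406504 per minute.
P(0.485 < X < 4.89) = e^(−λ·0.485) − e^(−λ·4.89) = 0.82106 − 0.13700 ≈ 0.6841.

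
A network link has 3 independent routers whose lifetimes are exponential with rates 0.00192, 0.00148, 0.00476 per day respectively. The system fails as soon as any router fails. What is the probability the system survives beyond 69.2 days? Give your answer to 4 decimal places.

The time to first failure is exponential with rate Σλ = 0.00192 + 0.00148 + 0.00476 = 0.00816.
P(min > 69.2) = e^(−0.00816·69.2) = e^(−0.56467) ≈ 0.5685.

0.5685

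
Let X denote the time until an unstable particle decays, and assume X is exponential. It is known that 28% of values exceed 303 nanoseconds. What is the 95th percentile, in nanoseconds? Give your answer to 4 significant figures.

e^(−λ·303) = 0.28 ⇒ λ = −ln(0.28)/303 = 0.00420121.
95th percentile: 1 − e^(−λt) = 0.95, t = −ln(0.05)/λ = 713.065 nanoseconds.

713.1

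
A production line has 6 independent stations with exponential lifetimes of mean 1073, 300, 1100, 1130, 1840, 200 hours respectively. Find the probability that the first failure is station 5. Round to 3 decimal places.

0.047

Rates: λ_i = 1/mean_i → 0.000931966, 0.00333333, 0.000909091, 0.000884956, 0.000543478, 0.005; Σλ = 0.0116028.
P(station 5 first) = λ_5/Σλ = 0.000543478/0.0116028 ≈ 0.047.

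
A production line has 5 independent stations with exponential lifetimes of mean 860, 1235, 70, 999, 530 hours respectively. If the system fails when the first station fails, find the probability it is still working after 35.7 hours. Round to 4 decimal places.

0.5048

The first failure time is exponential with rate Σλ_i = 1/860 + 1/1235 + 1/70 + 1/999 + 1/530 = 0.019146 per hour.
P(min > 35.7) = e^(−0.019146·35.7) = e^(−0.68351) ≈ 0.5048.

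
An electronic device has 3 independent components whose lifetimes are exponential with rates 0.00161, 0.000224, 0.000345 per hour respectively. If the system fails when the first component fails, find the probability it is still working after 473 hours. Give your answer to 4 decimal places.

0.3568

The time to first failure is exponential with rate Σλ = 0.00161 + 0.000224 + 0.000345 = 0.002179.
P(min > 473) = e^(−0.002179·473) = e^(−1.0307) ≈ 0.3568.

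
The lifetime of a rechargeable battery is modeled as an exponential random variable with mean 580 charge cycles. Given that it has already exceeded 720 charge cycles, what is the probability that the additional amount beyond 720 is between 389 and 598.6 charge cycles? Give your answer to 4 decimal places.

The rate is λ = 1/580 = 0.00172414 per charge cycle.
Memoryless: the residual past 720 is again Exp(λ).
P(389 < residual < 598.6) = e^(−λ·389) − e^(−λ·598.6) = 0.51136 − 0.35627 ≈ 0.1551.

0.1551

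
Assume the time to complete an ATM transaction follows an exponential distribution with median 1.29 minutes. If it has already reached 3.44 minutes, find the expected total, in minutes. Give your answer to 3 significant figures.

For an exponential, median = ln(2)/λ, so λ = ln 2 / 1.29 = 0.537323 per minute.
By memorylessness, E[X | X > 3.44] = 3.44 + 1/λ = 3.44 + 1.86108 = 5.30108 minutes.

5.30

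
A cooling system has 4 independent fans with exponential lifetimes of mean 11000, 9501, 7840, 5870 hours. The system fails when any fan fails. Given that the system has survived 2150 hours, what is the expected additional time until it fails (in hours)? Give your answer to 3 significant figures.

First-failure rate Σλ = 1/11000 + 1/9501 + 1/7840 + 1/5870 = 0.00049407.
By memorylessness the expected residual is 1/Σλ = 2024 hours, regardless of the 2150 already elapsed.

2020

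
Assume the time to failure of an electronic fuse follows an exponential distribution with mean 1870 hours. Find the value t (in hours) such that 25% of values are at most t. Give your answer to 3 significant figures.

The rate is λ = 1/1870 = 0.000534759 per hour.
Set 1 − e^(−λt) = 0.25, so t = −ln(0.75)/λ = 0.28768/0.000534759 ≈ 537.965 hours.

538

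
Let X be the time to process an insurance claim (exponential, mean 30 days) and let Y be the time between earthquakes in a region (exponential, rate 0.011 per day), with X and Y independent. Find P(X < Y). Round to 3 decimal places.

0.752

λ_1 = 1/30 = 0.0333333, λ_2 = 0.011.
For independent exponentials, P(X < Y) = λ_1/(λ_1+λ_2) = 0.0333333/0.0443333 ≈ 0.752.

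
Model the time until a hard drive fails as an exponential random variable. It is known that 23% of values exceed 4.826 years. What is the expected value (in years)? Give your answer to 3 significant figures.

3.28

e^(−λ·4.826) = 0.23 ⇒ λ = −ln(0.23)/4.826 = 0.304533.
Mean = 1/λ = 3.28372 years.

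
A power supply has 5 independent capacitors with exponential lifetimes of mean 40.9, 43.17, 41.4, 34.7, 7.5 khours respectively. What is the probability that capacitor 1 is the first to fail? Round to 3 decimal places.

0.105

Rates: λ_i = 1/mean_i → 0.0244499, 0.0231642, 0.0241546, 0.0288184, 0.133333; Σλ = 0.23392.
P(capacitor 1 first) = λ_1/Σλ = 0.0244499/0.23392 ≈ 0.105.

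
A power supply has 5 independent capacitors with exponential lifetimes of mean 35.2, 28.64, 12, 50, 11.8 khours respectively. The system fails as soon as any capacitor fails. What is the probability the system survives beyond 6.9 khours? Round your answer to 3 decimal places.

The first failure time is exponential with rate Σλ_i = 1/35.2 + 1/28.64 + 1/12 + 1/50 + 1/11.8 = 0.251404 per khour.
P(min > 6.9) = e^(−0.251404·6.9) = e^(−1.7347) ≈ 0.176.

0.176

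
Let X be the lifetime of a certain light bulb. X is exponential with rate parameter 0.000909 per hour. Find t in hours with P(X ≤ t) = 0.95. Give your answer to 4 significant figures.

Set 1 − e^(−λt) = 0.95, so t = −ln(0.05)/λ = 2.9957/0.000909 ≈ 3295.64 hours.

3296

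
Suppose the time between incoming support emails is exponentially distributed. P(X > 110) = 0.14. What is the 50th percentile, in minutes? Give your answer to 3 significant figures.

38.8

e^(−λ·110) = 0.14 ⇒ λ = −ln(0.14)/110 = 0.0178738.
50th percentile: 1 − e^(−λt) = 0.5, t = −ln(0.5)/λ = 38.7802 minutes.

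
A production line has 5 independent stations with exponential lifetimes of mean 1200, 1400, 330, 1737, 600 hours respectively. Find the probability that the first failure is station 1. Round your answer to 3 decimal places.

Rates: λ_i = 1/mean_i → 0.000833333, 0.000714286, 0.0030303, 0.000575705, 0.00166667; Σλ = 0.00682029.
P(station 1 first) = λ_1/Σλ = 0.000833333/0.00682029 ≈ 0.122.

0.122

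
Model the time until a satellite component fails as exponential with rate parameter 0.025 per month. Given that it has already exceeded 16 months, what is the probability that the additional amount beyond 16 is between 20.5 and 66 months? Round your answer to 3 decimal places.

0.407

Memoryless: the residual past 16 is again Exp(λ).
P(20.5 < residual < 66) = e^(−λ·20.5) − e^(−λ·66) = 0.59900 − 0.19205 ≈ 0.407.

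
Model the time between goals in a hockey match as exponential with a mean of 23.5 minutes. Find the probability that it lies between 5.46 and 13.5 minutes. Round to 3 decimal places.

0.230

The rate is λ = 1/23.5 = 0.0425532 per minute.
P(5.46 < X < 13.5) = e^(−λ·5.46) − e^(−λ·13.5) = 0.79268 − 0.56300 ≈ 0.230.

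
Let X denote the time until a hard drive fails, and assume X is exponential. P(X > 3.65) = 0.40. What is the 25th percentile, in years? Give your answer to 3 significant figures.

1.15

e^(−λ·3.65) = 0.40 ⇒ λ = −ln(0.40)/3.65 = 0.251039.
25th percentile: 1 − e^(−λt) = 0.25, t = −ln(0.75)/λ = 1.14597 years.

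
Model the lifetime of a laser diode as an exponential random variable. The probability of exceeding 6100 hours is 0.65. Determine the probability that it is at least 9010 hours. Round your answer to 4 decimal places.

0.5293

e^(−λ·6100) = 0.65 ⇒ λ = −ln(0.65)/6100 = 0.0000706202.
P(X > 9010) = e^(−0.0000706202·9010) = e^(−0.63629) ≈ 0.5293.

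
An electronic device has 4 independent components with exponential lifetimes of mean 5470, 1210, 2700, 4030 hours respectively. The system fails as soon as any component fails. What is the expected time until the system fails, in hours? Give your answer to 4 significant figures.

The first failure time is exponential with rate Σλ_i = 1/5470 + 1/1210 + 1/2700 + 1/4030 = 0.00162777 per hour.
E[min] = 1/Σλ = 1/0.00162777 = 614.337 hours.

614.3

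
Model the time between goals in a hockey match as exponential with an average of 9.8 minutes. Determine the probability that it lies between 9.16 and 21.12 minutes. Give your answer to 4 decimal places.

0.2768

The rate is λ = 1/9.8 = 0.102041 per minute.
P(9.16 < X < 21.12) = e^(−λ·9.16) − e^(−λ·21.12) = 0.39271 − 0.11589 ≈ 0.2768.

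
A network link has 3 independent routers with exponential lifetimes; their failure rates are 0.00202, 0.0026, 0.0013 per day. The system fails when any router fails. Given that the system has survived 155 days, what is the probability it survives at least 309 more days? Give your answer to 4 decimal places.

Time to first failure ~ Exp(Σλ) with Σλ = 0.00592.
By memorylessness, P(T > 155+309 | T > 155) = P(T > 309) = e^(−0.00592·309) ≈ 0.1605.

0.1605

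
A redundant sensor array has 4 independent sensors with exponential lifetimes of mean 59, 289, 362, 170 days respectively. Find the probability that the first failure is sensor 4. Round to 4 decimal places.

Rates: λ_i = 1/mean_i → 0.0169492, 0.00346021, 0.00276243, 0.00588235; Σλ = 0.0290541.
P(sensor 4 first) = λ_4/Σλ = 0.00588235/0.0290541 ≈ 0.2025.

0.2025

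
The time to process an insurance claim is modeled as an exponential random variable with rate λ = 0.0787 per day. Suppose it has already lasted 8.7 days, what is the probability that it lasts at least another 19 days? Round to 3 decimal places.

0.224

P(X > s+t | X > s) = e^(−λ(s+t))/e^(−λs) = e^(−λt), independent of s = 8.7.
P(X > 19) = e^(−1.4953) ≈ 0.224.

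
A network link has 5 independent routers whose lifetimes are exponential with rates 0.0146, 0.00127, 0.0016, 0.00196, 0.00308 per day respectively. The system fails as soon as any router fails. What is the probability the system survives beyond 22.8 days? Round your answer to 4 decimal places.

The time to first failure is exponential with rate Σλ = 0.0146 + 0.00127 + 0.0016 + 0.00196 + 0.00308 = 0.02251.
P(min > 22.8) = e^(−0.02251·22.8) = e^(−0.51323) ≈ 0.5986.

0.5986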